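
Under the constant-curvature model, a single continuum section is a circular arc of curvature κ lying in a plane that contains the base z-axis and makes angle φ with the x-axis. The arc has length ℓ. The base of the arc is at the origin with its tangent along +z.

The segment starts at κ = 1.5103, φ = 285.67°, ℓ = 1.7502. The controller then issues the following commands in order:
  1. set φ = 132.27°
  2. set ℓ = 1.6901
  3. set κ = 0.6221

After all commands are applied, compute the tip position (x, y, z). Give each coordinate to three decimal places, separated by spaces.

initial: κ=1.5103, φ=285.67°, ℓ=1.7502
cmd 1: set φ=132.27° → (κ,φ,ℓ)=(1.5103,132.27°,1.7502) → tip=(-0.8366,0.9203,0.3164)
cmd 2: set ℓ=1.6901 → (κ,φ,ℓ)=(1.5103,132.27°,1.6901) → tip=(-0.8157,0.8973,0.3678)
cmd 3: set κ=0.6221 → (κ,φ,ℓ)=(0.6221,132.27°,1.6901) → tip=(-0.5446,0.5991,1.3955)

-0.545 0.599 1.395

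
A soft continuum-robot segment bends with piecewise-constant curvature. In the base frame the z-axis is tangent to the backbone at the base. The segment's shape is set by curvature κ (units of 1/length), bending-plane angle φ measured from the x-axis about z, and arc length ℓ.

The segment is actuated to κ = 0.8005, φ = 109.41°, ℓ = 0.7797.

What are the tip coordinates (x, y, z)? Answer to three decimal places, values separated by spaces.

θ = κ·ℓ = 0.8005 × 0.7797 = 0.62415 rad
ρ = (1 − cos θ)/κ = (1 − 0.81146)/0.8005 = 0.23553
z = sin θ / κ = 0.58441/0.8005 = 0.73005
x = ρ cos φ = 0.23553 × cos(109.41°) = -0.07827
y = ρ sin φ = 0.23553 × sin(109.41°) = 0.22214

-0.078 0.222 0.730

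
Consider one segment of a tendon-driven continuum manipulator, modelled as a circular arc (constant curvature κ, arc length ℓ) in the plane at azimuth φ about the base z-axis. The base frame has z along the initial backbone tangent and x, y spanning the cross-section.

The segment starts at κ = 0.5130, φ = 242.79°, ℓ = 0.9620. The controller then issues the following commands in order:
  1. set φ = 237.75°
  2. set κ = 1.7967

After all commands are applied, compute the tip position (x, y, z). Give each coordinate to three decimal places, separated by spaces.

-0.344 -0.545 0.550

initial: κ=0.5130, φ=242.79°, ℓ=0.9620
cmd 1: set φ=237.75° → (κ,φ,ℓ)=(0.5130,237.75°,0.9620) → tip=(-0.1241,-0.1967,0.9234)
cmd 2: set κ=1.7967 → (κ,φ,ℓ)=(1.7967,237.75°,0.9620) → tip=(-0.3436,-0.5446,0.5497)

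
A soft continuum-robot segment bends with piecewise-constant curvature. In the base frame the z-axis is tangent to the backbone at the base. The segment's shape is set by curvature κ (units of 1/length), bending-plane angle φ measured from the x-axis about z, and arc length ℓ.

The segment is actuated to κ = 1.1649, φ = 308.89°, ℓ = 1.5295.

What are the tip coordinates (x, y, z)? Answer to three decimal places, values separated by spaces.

θ = κ·ℓ = 1.1649 × 1.5295 = 1.78171 rad
ρ = (1 − cos θ)/κ = (1 − -0.20936)/1.1649 = 1.03816
z = sin θ / κ = 0.97784/1.1649 = 0.83942
x = ρ cos φ = 1.03816 × cos(308.89°) = 0.65179
y = ρ sin φ = 1.03816 × sin(308.89°) = -0.80806

0.652 -0.808 0.839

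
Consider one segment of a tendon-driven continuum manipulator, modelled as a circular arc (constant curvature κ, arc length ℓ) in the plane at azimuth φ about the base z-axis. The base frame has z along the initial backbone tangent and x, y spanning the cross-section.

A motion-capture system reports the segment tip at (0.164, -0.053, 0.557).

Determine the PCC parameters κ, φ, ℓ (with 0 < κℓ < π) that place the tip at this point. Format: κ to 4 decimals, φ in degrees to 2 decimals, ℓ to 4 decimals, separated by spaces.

1.0140 342.09 0.5919

ρ = √(x²+y²) = √(0.164² + -0.053²) = 0.17235
φ = atan2(y, x) mod 360° = atan2(-0.053, 0.164) = 342.0907°
|p|² = ρ² + z² = 0.17235² + 0.557² = 0.33995
κ = 2ρ / |p|² = 2×0.17235 / 0.33995 = 1.01397
θ = 2·atan2(ρ, z) = 2·atan2(0.17235, 0.557) = 0.60017 rad
ℓ = θ/κ = 0.60017/1.01397 = 0.59190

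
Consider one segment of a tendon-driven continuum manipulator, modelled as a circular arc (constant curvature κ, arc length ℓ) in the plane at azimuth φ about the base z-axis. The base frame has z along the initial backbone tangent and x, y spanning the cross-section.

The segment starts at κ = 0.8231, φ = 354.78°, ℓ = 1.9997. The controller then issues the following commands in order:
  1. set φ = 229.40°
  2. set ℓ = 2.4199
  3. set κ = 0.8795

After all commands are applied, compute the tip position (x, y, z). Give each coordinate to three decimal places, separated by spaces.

initial: κ=0.8231, φ=354.78°, ℓ=1.9997
cmd 1: set φ=229.40° → (κ,φ,ℓ)=(0.8231,229.40°,1.9997) → tip=(-0.8500,-0.9917,1.2115)
cmd 2: set ℓ=2.4199 → (κ,φ,ℓ)=(0.8231,229.40°,2.4199) → tip=(-1.1138,-1.2995,1.1088)
cmd 3: set κ=0.8795 → (κ,φ,ℓ)=(0.8795,229.40°,2.4199) → tip=(-1.1314,-1.3200,0.9648)

-1.131 -1.320 0.965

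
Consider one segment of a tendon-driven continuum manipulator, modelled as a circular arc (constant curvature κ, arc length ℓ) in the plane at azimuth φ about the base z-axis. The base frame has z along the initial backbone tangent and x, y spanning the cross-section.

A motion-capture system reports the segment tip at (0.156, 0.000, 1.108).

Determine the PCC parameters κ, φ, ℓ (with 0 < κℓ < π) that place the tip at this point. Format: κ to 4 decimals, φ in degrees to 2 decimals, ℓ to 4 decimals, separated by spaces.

0.2492 0.00 1.1226

ρ = √(x²+y²) = √(0.156² + 0.000²) = 0.15600
φ = atan2(y, x) mod 360° = atan2(0.000, 0.156) = 0.0000°
|p|² = ρ² + z² = 0.15600² + 1.108² = 1.25200
κ = 2ρ / |p|² = 2×0.15600 / 1.25200 = 0.24920
θ = 2·atan2(ρ, z) = 2·atan2(0.15600, 1.108) = 0.27975 rad
ℓ = θ/κ = 0.27975/0.24920 = 1.12259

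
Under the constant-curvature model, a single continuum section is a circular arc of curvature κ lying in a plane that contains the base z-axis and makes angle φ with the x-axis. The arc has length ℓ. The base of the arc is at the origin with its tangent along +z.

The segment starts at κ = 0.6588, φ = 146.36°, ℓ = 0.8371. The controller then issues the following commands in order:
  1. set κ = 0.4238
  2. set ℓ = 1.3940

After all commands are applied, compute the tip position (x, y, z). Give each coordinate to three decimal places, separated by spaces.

initial: κ=0.6588, φ=146.36°, ℓ=0.8371
cmd 1: set κ=0.4238 → (κ,φ,ℓ)=(0.4238,146.36°,0.8371) → tip=(-0.1223,0.0814,0.8197)
cmd 2: set ℓ=1.3940 → (κ,φ,ℓ)=(0.4238,146.36°,1.3940) → tip=(-0.3330,0.2216,1.3143)

-0.333 0.222 1.314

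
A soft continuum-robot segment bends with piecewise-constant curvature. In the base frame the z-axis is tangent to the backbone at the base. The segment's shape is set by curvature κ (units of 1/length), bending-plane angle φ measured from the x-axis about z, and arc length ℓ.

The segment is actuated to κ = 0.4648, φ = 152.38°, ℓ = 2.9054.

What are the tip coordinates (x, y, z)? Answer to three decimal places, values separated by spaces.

-1.490 0.779 2.099

θ = κ·ℓ = 0.4648 × 2.9054 = 1.35043 rad
ρ = (1 − cos θ)/κ = (1 − 0.21859)/0.4648 = 1.68118
z = sin θ / κ = 0.97582/0.4648 = 2.09944
x = ρ cos φ = 1.68118 × cos(152.38°) = -1.48960
y = ρ sin φ = 1.68118 × sin(152.38°) = 0.77940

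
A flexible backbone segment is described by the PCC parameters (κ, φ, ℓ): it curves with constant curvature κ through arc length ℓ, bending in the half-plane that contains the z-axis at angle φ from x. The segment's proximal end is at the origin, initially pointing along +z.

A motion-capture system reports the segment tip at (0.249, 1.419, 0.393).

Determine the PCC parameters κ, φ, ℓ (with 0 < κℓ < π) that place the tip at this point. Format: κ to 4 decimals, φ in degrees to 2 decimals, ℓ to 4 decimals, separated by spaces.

1.2921 80.05 2.0192

ρ = √(x²+y²) = √(0.249² + 1.419²) = 1.44068
φ = atan2(y, x) mod 360° = atan2(1.419, 0.249) = 80.0473°
|p|² = ρ² + z² = 1.44068² + 0.393² = 2.23001
κ = 2ρ / |p|² = 2×1.44068 / 2.23001 = 1.29208
θ = 2·atan2(ρ, z) = 2·atan2(1.44068, 0.393) = 2.60898 rad
ℓ = θ/κ = 2.60898/1.29208 = 2.01920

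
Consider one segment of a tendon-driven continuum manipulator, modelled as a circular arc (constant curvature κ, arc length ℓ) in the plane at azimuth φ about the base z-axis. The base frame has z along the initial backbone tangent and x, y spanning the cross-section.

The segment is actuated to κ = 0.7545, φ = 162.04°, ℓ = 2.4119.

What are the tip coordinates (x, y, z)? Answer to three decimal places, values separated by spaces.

-1.571 0.509 1.285

θ = κ·ℓ = 0.7545 × 2.4119 = 1.81978 rad
ρ = (1 − cos θ)/κ = (1 − -0.24642)/0.7545 = 1.65198
z = sin θ / κ = 0.96916/0.7545 = 1.28451
x = ρ cos φ = 1.65198 × cos(162.04°) = -1.57148
y = ρ sin φ = 1.65198 × sin(162.04°) = 0.50939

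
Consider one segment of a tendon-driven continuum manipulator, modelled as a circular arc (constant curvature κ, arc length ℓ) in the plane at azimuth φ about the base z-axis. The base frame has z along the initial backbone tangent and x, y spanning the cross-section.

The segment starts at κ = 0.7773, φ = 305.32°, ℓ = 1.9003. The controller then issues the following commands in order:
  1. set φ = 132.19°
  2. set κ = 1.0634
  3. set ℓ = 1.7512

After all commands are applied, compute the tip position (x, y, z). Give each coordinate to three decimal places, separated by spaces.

initial: κ=0.7773, φ=305.32°, ℓ=1.9003
cmd 1: set φ=132.19° → (κ,φ,ℓ)=(0.7773,132.19°,1.9003) → tip=(-0.7832,0.8640,1.2809)
cmd 2: set κ=1.0634 → (κ,φ,ℓ)=(1.0634,132.19°,1.9003) → tip=(-0.9062,0.9998,0.8468)
cmd 3: set ℓ=1.7512 → (κ,φ,ℓ)=(1.0634,132.19°,1.7512) → tip=(-0.8130,0.8969,0.9007)

-0.813 0.897 0.901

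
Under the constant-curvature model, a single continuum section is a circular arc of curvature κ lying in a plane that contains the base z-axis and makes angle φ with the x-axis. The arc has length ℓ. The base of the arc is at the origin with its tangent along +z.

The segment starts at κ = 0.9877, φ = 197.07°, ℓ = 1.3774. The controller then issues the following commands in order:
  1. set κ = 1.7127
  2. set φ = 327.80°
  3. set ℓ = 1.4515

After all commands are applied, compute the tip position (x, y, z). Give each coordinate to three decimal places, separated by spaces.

initial: κ=0.9877, φ=197.07°, ℓ=1.3774
cmd 1: set κ=1.7127 → (κ,φ,ℓ)=(1.7127,197.07°,1.3774) → tip=(-0.9540,-0.2929,0.4117)
cmd 2: set φ=327.80° → (κ,φ,ℓ)=(1.7127,327.80°,1.3774) → tip=(0.8444,-0.5318,0.4117)
cmd 3: set ℓ=1.4515 → (κ,φ,ℓ)=(1.7127,327.80°,1.4515) → tip=(0.8857,-0.5578,0.3560)

0.886 -0.558 0.356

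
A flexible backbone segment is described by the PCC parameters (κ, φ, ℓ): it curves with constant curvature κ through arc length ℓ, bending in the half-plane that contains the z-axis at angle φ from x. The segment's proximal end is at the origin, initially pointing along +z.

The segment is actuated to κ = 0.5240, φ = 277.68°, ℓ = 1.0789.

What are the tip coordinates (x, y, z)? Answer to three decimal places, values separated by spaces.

0.040 -0.294 1.022

θ = κ·ℓ = 0.5240 × 1.0789 = 0.56534 rad
ρ = (1 − cos θ)/κ = (1 − 0.84440)/0.5240 = 0.29694
z = sin θ / κ = 0.53571/0.5240 = 1.02234
x = ρ cos φ = 0.29694 × cos(277.68°) = 0.03968
y = ρ sin φ = 0.29694 × sin(277.68°) = -0.29427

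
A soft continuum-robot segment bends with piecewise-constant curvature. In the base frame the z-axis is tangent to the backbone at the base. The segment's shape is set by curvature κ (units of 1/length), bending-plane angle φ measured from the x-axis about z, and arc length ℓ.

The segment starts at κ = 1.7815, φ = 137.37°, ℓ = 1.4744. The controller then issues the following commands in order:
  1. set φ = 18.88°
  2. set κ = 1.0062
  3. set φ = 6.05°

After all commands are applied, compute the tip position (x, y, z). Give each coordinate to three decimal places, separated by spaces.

0.902 0.096 0.990

initial: κ=1.7815, φ=137.37°, ℓ=1.4744
cmd 1: set φ=18.88° → (κ,φ,ℓ)=(1.7815,18.88°,1.4744) → tip=(0.9934,0.3397,0.2764)
cmd 2: set κ=1.0062 → (κ,φ,ℓ)=(1.0062,18.88°,1.4744) → tip=(0.8584,0.2936,0.9901)
cmd 3: set φ=6.05° → (κ,φ,ℓ)=(1.0062,6.05°,1.4744) → tip=(0.9022,0.0956,0.9901)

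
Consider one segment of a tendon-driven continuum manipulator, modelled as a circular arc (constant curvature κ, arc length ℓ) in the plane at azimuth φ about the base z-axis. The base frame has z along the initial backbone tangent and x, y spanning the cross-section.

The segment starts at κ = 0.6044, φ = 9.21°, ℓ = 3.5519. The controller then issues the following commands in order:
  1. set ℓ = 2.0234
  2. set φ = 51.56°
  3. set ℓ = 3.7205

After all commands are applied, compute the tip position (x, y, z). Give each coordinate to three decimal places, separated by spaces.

1.674 2.109 1.289

initial: κ=0.6044, φ=9.21°, ℓ=3.5519
cmd 1: set ℓ=2.0234 → (κ,φ,ℓ)=(0.6044,9.21°,2.0234) → tip=(1.0765,0.1745,1.5554)
cmd 2: set φ=51.56° → (κ,φ,ℓ)=(0.6044,51.56°,2.0234) → tip=(0.6780,0.8542,1.5554)
cmd 3: set ℓ=3.7205 → (κ,φ,ℓ)=(0.6044,51.56°,3.7205) → tip=(1.6737,2.1087,1.2887)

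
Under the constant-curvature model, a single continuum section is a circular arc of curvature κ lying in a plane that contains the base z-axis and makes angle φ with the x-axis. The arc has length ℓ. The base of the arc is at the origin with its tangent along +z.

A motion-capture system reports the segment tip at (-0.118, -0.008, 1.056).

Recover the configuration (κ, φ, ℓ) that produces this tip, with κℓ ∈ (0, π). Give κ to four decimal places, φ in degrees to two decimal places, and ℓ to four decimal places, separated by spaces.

0.2095 183.88 1.0648

ρ = √(x²+y²) = √(-0.118² + -0.008²) = 0.11827
φ = atan2(y, x) mod 360° = atan2(-0.008, -0.118) = 183.8785°
|p|² = ρ² + z² = 0.11827² + 1.056² = 1.12912
κ = 2ρ / |p|² = 2×0.11827 / 1.12912 = 0.20949
θ = 2·atan2(ρ, z) = 2·atan2(0.11827, 1.056) = 0.22307 rad
ℓ = θ/κ = 0.22307/0.20949 = 1.06481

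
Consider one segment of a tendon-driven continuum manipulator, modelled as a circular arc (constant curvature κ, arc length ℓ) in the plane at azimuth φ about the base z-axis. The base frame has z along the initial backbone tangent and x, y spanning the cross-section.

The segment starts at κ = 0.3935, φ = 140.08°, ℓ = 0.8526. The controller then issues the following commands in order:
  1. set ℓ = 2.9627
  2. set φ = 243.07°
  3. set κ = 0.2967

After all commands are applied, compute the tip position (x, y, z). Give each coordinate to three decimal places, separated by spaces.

initial: κ=0.3935, φ=140.08°, ℓ=0.8526
cmd 1: set ℓ=2.9627 → (κ,φ,ℓ)=(0.3935,140.08°,2.9627) → tip=(-1.1811,0.9883,2.3357)
cmd 2: set φ=243.07° → (κ,φ,ℓ)=(0.3935,243.07°,2.9627) → tip=(-0.6975,-1.3730,2.3357)
cmd 3: set κ=0.2967 → (κ,φ,ℓ)=(0.2967,243.07°,2.9627) → tip=(-0.5527,-1.0881,2.5956)

-0.553 -1.088 2.596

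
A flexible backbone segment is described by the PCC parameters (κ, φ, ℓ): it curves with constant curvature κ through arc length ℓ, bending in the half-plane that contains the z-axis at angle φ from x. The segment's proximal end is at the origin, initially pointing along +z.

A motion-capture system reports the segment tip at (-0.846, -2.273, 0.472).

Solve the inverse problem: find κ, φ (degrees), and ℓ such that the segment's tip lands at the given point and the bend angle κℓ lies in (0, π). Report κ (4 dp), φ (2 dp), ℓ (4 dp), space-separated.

0.7945 249.58 3.4702

ρ = √(x²+y²) = √(-0.846² + -2.273²) = 2.42533
φ = atan2(y, x) mod 360° = atan2(-2.273, -0.846) = 249.5850°
|p|² = ρ² + z² = 2.42533² + 0.472² = 6.10503
κ = 2ρ / |p|² = 2×2.42533 / 6.10503 = 0.79454
θ = 2·atan2(ρ, z) = 2·atan2(2.42533, 0.472) = 2.75717 rad
ℓ = θ/κ = 2.75717/0.79454 = 3.47017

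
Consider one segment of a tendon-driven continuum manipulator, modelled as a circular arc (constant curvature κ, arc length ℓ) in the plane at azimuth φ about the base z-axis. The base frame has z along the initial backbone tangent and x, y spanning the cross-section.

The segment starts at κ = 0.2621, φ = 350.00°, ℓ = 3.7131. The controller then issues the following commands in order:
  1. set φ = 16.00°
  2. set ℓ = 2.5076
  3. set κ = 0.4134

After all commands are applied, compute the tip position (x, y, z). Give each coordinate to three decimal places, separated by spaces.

1.141 0.327 2.082

initial: κ=0.2621, φ=350.00°, ℓ=3.7131
cmd 1: set φ=16.00° → (κ,φ,ℓ)=(0.2621,16.00°,3.7131) → tip=(1.6040,0.4599,3.1541)
cmd 2: set ℓ=2.5076 → (κ,φ,ℓ)=(0.2621,16.00°,2.5076) → tip=(0.7640,0.2191,2.3309)
cmd 3: set κ=0.4134 → (κ,φ,ℓ)=(0.4134,16.00°,2.5076) → tip=(1.1414,0.3273,2.0820)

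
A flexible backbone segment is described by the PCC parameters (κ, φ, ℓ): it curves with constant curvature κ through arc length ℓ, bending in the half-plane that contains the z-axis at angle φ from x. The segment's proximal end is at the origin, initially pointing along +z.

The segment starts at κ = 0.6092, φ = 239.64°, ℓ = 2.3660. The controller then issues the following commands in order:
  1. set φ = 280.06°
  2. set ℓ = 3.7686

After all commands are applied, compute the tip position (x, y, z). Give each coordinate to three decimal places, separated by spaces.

initial: κ=0.6092, φ=239.64°, ℓ=2.3660
cmd 1: set φ=280.06° → (κ,φ,ℓ)=(0.6092,280.06°,2.3660) → tip=(0.2497,-1.4077,1.6278)
cmd 2: set ℓ=3.7686 → (κ,φ,ℓ)=(0.6092,280.06°,3.7686) → tip=(0.4769,-2.6881,1.2286)

0.477 -2.688 1.229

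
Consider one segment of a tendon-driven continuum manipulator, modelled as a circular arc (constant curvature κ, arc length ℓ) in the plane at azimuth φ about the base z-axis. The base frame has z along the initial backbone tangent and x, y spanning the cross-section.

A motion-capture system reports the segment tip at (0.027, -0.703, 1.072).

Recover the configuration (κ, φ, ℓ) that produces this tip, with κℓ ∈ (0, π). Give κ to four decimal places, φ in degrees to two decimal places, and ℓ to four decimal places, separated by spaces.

0.8558 272.20 1.3573

ρ = √(x²+y²) = √(0.027² + -0.703²) = 0.70352
φ = atan2(y, x) mod 360° = atan2(-0.703, 0.027) = 272.1995°
|p|² = ρ² + z² = 0.70352² + 1.072² = 1.64412
κ = 2ρ / |p|² = 2×0.70352 / 1.64412 = 0.85580
θ = 2·atan2(ρ, z) = 2·atan2(0.70352, 1.072) = 1.16154 rad
ℓ = θ/κ = 1.16154/0.85580 = 1.35726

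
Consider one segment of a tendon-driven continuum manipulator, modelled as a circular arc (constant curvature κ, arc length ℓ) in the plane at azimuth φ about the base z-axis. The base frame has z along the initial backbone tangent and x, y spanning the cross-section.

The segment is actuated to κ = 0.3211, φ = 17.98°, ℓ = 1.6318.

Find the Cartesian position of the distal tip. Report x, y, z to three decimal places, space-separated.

0.397 0.129 1.558

θ = κ·ℓ = 0.3211 × 1.6318 = 0.52397 rad
ρ = (1 − cos θ)/κ = (1 − 0.86584)/0.3211 = 0.41782
z = sin θ / κ = 0.50032/0.3211 = 1.55815
x = ρ cos φ = 0.41782 × cos(17.98°) = 0.39741
y = ρ sin φ = 0.41782 × sin(17.98°) = 0.12897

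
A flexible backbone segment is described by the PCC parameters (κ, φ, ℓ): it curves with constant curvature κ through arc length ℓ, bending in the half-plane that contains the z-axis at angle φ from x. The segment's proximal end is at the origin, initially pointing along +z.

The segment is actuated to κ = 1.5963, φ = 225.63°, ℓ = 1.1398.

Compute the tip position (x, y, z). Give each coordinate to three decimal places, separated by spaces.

-0.546 -0.558 0.607

θ = κ·ℓ = 1.5963 × 1.1398 = 1.81946 rad
ρ = (1 − cos θ)/κ = (1 − -0.24611)/1.5963 = 0.78062
z = sin θ / κ = 0.96924/1.5963 = 0.60718
x = ρ cos φ = 0.78062 × cos(225.63°) = -0.54588
y = ρ sin φ = 0.78062 × sin(225.63°) = -0.55802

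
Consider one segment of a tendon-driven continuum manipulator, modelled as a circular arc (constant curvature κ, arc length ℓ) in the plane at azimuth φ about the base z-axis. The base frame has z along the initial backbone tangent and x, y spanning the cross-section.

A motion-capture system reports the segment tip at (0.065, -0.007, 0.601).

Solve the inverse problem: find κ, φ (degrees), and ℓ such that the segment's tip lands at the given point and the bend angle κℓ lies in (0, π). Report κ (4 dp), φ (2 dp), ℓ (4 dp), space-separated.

0.3578 353.85 0.6057

ρ = √(x²+y²) = √(0.065² + -0.007²) = 0.06538
φ = atan2(y, x) mod 360° = atan2(-0.007, 0.065) = 353.8534°
|p|² = ρ² + z² = 0.06538² + 0.601² = 0.36547
κ = 2ρ / |p|² = 2×0.06538 / 0.36547 = 0.35776
θ = 2·atan2(ρ, z) = 2·atan2(0.06538, 0.601) = 0.21670 rad
ℓ = θ/κ = 0.21670/0.35776 = 0.60573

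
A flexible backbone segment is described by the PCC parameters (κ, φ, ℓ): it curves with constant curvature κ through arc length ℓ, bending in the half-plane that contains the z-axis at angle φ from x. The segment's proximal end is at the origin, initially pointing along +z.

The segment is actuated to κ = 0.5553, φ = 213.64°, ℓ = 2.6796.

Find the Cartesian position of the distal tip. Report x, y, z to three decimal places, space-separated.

θ = κ·ℓ = 0.5553 × 2.6796 = 1.48798 rad
ρ = (1 − cos θ)/κ = (1 − 0.08272)/0.5553 = 1.65186
z = sin θ / κ = 0.99657/0.5553 = 1.79466
x = ρ cos φ = 1.65186 × cos(213.64°) = -1.37523
y = ρ sin φ = 1.65186 × sin(213.64°) = -0.91509

-1.375 -0.915 1.795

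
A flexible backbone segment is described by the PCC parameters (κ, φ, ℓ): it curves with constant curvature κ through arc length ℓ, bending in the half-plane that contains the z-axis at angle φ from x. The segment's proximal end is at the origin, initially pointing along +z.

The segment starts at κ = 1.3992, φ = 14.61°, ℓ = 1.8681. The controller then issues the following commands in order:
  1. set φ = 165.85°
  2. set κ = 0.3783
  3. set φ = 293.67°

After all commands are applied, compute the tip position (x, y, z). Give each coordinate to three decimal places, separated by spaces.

0.254 -0.580 1.716

initial: κ=1.3992, φ=14.61°, ℓ=1.8681
cmd 1: set φ=165.85° → (κ,φ,ℓ)=(1.3992,165.85°,1.8681) → tip=(-1.2917,0.3257,0.3599)
cmd 2: set κ=0.3783 → (κ,φ,ℓ)=(0.3783,165.85°,1.8681) → tip=(-0.6139,0.1548,1.7164)
cmd 3: set φ=293.67° → (κ,φ,ℓ)=(0.3783,293.67°,1.8681) → tip=(0.2542,-0.5798,1.7164)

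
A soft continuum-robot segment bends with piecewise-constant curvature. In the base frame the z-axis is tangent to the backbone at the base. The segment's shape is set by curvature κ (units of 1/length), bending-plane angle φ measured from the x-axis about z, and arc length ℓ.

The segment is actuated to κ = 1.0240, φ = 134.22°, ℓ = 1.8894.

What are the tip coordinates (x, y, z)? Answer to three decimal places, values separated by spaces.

-0.924 0.949 0.913

θ = κ·ℓ = 1.0240 × 1.8894 = 1.93475 rad
ρ = (1 − cos θ)/κ = (1 − -0.35597)/1.0240 = 1.32419
z = sin θ / κ = 0.93450/1.0240 = 0.91260
x = ρ cos φ = 1.32419 × cos(134.22°) = -0.92351
y = ρ sin φ = 1.32419 × sin(134.22°) = 0.94900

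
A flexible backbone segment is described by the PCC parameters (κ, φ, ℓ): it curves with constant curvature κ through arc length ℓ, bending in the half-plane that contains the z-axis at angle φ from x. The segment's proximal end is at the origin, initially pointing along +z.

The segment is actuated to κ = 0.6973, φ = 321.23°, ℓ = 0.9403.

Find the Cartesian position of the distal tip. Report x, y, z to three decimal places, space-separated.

θ = κ·ℓ = 0.6973 × 0.9403 = 0.65567 rad
ρ = (1 − cos θ)/κ = (1 − 0.79264)/0.6973 = 0.29738
z = sin θ / κ = 0.60969/0.6973 = 0.87436
x = ρ cos φ = 0.29738 × cos(321.23°) = 0.23185
y = ρ sin φ = 0.29738 × sin(321.23°) = -0.18622

0.232 -0.186 0.874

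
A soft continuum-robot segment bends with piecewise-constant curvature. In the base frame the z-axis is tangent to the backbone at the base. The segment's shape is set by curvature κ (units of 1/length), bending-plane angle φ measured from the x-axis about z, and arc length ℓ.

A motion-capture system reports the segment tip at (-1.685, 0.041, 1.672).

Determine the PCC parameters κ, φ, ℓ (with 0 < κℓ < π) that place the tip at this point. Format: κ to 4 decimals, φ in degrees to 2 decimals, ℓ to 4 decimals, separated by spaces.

ρ = √(x²+y²) = √(-1.685² + 0.041²) = 1.68550
φ = atan2(y, x) mod 360° = atan2(0.041, -1.685) = 178.6061°
|p|² = ρ² + z² = 1.68550² + 1.672² = 5.63649
κ = 2ρ / |p|² = 2×1.68550 / 5.63649 = 0.59807
θ = 2·atan2(ρ, z) = 2·atan2(1.68550, 1.672) = 1.57884 rad
ℓ = θ/κ = 1.57884/0.59807 = 2.63990

0.5981 178.61 2.6399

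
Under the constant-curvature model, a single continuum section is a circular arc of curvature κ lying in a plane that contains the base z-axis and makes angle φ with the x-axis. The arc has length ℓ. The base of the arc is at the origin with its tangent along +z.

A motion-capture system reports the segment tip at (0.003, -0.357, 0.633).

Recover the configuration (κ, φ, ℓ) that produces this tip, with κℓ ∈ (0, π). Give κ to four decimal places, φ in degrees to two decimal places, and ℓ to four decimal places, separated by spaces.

ρ = √(x²+y²) = √(0.003² + -0.357²) = 0.35701
φ = atan2(y, x) mod 360° = atan2(-0.357, 0.003) = 270.4815°
|p|² = ρ² + z² = 0.35701² + 0.633² = 0.52815
κ = 2ρ / |p|² = 2×0.35701 / 0.52815 = 1.35194
θ = 2·atan2(ρ, z) = 2·atan2(0.35701, 0.633) = 1.02706 rad
ℓ = θ/κ = 1.02706/1.35194 = 0.75969

1.3519 270.48 0.7597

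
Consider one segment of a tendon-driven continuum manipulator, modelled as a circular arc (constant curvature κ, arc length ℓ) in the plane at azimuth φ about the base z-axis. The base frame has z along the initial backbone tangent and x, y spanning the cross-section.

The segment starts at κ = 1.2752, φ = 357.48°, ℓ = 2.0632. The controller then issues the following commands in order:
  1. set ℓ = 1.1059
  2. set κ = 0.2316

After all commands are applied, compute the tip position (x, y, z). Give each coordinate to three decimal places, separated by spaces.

0.141 -0.006 1.094

initial: κ=1.2752, φ=357.48°, ℓ=2.0632
cmd 1: set ℓ=1.1059 → (κ,φ,ℓ)=(1.2752,357.48°,1.1059) → tip=(0.6582,-0.0290,0.7741)
cmd 2: set κ=0.2316 → (κ,φ,ℓ)=(0.2316,357.48°,1.1059) → tip=(0.1407,-0.0062,1.0938)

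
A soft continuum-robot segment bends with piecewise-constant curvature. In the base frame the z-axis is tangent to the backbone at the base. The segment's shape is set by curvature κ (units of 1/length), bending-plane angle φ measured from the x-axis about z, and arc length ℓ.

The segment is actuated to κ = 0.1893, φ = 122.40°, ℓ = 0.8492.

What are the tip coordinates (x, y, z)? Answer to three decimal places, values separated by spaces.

θ = κ·ℓ = 0.1893 × 0.8492 = 0.16075 rad
ρ = (1 − cos θ)/κ = (1 − 0.98711)/0.1893 = 0.06811
z = sin θ / κ = 0.16006/0.1893 = 0.84555
x = ρ cos φ = 0.06811 × cos(122.40°) = -0.03649
y = ρ sin φ = 0.06811 × sin(122.40°) = 0.05751

-0.036 0.058 0.846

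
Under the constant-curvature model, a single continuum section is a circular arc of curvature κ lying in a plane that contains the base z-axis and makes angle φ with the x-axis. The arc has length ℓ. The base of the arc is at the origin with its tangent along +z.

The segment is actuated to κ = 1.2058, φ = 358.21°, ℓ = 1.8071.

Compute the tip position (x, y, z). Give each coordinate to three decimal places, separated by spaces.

θ = κ·ℓ = 1.2058 × 1.8071 = 2.17900 rad
ρ = (1 − cos θ)/κ = (1 − -0.57140)/1.2058 = 1.30320
z = sin θ / κ = 0.82068/1.2058 = 0.68061
x = ρ cos φ = 1.30320 × cos(358.21°) = 1.30256
y = ρ sin φ = 1.30320 × sin(358.21°) = -0.04071

1.303 -0.041 0.681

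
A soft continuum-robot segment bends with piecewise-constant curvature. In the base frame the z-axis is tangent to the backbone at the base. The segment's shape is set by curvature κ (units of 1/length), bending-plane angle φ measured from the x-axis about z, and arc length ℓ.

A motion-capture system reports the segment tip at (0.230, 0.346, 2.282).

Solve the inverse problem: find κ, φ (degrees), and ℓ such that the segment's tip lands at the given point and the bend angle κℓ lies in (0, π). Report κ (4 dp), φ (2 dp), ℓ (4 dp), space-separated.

0.1544 56.39 2.3321

ρ = √(x²+y²) = √(0.230² + 0.346²) = 0.41547
φ = atan2(y, x) mod 360° = atan2(0.346, 0.230) = 56.3864°
|p|² = ρ² + z² = 0.41547² + 2.282² = 5.38014
κ = 2ρ / |p|² = 2×0.41547 / 5.38014 = 0.15445
θ = 2·atan2(ρ, z) = 2·atan2(0.41547, 2.282) = 0.36018 rad
ℓ = θ/κ = 0.36018/0.15445 = 2.33210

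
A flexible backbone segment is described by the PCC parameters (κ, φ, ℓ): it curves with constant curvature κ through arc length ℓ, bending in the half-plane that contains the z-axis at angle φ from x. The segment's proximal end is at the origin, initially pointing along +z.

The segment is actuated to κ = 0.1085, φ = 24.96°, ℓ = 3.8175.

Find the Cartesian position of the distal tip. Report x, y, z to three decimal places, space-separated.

0.707 0.329 3.709

θ = κ·ℓ = 0.1085 × 3.8175 = 0.41420 rad
ρ = (1 − cos θ)/κ = (1 − 0.91544)/0.1085 = 0.77936
z = sin θ / κ = 0.40246/0.1085 = 3.70928
x = ρ cos φ = 0.77936 × cos(24.96°) = 0.70657
y = ρ sin φ = 0.77936 × sin(24.96°) = 0.32888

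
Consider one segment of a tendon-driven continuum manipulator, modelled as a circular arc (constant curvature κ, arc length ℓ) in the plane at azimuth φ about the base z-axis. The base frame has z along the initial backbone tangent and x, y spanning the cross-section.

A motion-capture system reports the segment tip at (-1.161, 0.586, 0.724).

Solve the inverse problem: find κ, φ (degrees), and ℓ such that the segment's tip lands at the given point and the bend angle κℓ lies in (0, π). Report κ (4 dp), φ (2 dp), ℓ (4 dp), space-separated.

ρ = √(x²+y²) = √(-1.161² + 0.586²) = 1.30051
φ = atan2(y, x) mod 360° = atan2(0.586, -1.161) = 153.2182°
|p|² = ρ² + z² = 1.30051² + 0.724² = 2.21549
κ = 2ρ / |p|² = 2×1.30051 / 2.21549 = 1.17401
θ = 2·atan2(ρ, z) = 2·atan2(1.30051, 0.724) = 2.12564 rad
ℓ = θ/κ = 2.12564/1.17401 = 1.81058

1.1740 153.22 1.8106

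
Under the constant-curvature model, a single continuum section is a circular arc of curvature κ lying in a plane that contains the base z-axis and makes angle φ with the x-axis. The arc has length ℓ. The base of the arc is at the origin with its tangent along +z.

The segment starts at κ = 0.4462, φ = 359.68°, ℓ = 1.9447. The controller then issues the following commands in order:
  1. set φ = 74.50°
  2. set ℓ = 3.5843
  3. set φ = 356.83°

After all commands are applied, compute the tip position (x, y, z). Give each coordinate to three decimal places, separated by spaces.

initial: κ=0.4462, φ=359.68°, ℓ=1.9447
cmd 1: set φ=74.50° → (κ,φ,ℓ)=(0.4462,74.50°,1.9447) → tip=(0.2117,0.7633,1.7097)
cmd 2: set ℓ=3.5843 → (κ,φ,ℓ)=(0.4462,74.50°,3.5843) → tip=(0.6160,2.2212,2.2402)
cmd 3: set φ=356.83° → (κ,φ,ℓ)=(0.4462,356.83°,3.5843) → tip=(2.3015,-0.1275,2.2402)

2.302 -0.127 2.240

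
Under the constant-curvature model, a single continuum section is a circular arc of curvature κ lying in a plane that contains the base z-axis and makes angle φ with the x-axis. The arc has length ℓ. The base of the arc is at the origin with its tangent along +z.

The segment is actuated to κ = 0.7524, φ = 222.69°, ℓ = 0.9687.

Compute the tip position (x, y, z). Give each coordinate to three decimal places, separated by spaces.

θ = κ·ℓ = 0.7524 × 0.9687 = 0.72885 rad
ρ = (1 − cos θ)/κ = (1 − 0.74594)/0.7524 = 0.33766
z = sin θ / κ = 0.66601/0.7524 = 0.88518
x = ρ cos φ = 0.33766 × cos(222.69°) = -0.24819
y = ρ sin φ = 0.33766 × sin(222.69°) = -0.22895

-0.248 -0.229 0.885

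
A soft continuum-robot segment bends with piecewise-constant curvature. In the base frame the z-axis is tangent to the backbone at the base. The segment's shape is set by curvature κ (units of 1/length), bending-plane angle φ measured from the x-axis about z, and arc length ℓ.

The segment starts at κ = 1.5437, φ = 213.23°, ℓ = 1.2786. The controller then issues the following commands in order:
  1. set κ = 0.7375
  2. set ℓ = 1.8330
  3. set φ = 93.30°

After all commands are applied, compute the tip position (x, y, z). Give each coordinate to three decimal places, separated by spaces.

initial: κ=1.5437, φ=213.23°, ℓ=1.2786
cmd 1: set κ=0.7375 → (κ,φ,ℓ)=(0.7375,213.23°,1.2786) → tip=(-0.4680,-0.3066,1.0974)
cmd 2: set ℓ=1.8330 → (κ,φ,ℓ)=(0.7375,213.23°,1.8330) → tip=(-0.8878,-0.5817,1.3236)
cmd 3: set φ=93.30° → (κ,φ,ℓ)=(0.7375,93.30°,1.8330) → tip=(-0.0611,1.0596,1.3236)

-0.061 1.060 1.324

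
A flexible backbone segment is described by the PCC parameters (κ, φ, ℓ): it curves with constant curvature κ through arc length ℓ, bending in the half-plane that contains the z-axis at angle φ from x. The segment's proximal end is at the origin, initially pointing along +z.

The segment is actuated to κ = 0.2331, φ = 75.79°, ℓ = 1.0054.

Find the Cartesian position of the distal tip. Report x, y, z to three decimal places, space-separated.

θ = κ·ℓ = 0.2331 × 1.0054 = 0.23436 rad
ρ = (1 − cos θ)/κ = (1 − 0.97266)/0.2331 = 0.11727
z = sin θ / κ = 0.23222/0.2331 = 0.99622
x = ρ cos φ = 0.11727 × cos(75.79°) = 0.02879
y = ρ sin φ = 0.11727 × sin(75.79°) = 0.11369

0.029 0.114 0.996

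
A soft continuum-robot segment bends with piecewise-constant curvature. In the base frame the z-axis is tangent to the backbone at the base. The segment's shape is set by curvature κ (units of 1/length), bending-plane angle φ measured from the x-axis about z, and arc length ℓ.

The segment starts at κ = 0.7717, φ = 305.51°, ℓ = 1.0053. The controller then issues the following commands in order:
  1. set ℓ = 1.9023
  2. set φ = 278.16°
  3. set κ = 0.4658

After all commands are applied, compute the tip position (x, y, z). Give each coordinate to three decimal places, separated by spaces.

initial: κ=0.7717, φ=305.51°, ℓ=1.0053
cmd 1: set ℓ=1.9023 → (κ,φ,ℓ)=(0.7717,305.51°,1.9023) → tip=(0.6754,-0.9466,1.2890)
cmd 2: set φ=278.16° → (κ,φ,ℓ)=(0.7717,278.16°,1.9023) → tip=(0.1651,-1.1511,1.2890)
cmd 3: set κ=0.4658 → (κ,φ,ℓ)=(0.4658,278.16°,1.9023) → tip=(0.1120,-0.7811,1.6630)

0.112 -0.781 1.663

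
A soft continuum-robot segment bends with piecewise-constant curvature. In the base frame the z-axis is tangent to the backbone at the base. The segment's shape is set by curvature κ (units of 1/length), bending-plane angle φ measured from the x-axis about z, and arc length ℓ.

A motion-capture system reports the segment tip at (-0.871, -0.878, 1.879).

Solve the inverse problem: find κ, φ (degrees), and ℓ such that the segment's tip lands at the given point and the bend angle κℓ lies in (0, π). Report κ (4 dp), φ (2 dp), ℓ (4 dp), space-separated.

ρ = √(x²+y²) = √(-0.871² + -0.878²) = 1.23674
φ = atan2(y, x) mod 360° = atan2(-0.878, -0.871) = 225.2293°
|p|² = ρ² + z² = 1.23674² + 1.879² = 5.06017
κ = 2ρ / |p|² = 2×1.23674 / 5.06017 = 0.48881
θ = 2·atan2(ρ, z) = 2·atan2(1.23674, 1.879) = 1.16422 rad
ℓ = θ/κ = 1.16422/0.48881 = 2.38173

0.4888 225.23 2.3817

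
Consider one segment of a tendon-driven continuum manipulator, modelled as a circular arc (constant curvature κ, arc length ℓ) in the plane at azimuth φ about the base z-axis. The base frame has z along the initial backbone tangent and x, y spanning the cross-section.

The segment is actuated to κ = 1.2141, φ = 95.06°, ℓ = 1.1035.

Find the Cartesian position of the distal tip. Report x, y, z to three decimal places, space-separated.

-0.056 0.633 0.802

θ = κ·ℓ = 1.2141 × 1.1035 = 1.33976 rad
ρ = (1 − cos θ)/κ = (1 − 0.22899)/1.2141 = 0.63505
z = sin θ / κ = 0.97343/1.2141 = 0.80177
x = ρ cos φ = 0.63505 × cos(95.06°) = -0.05601
y = ρ sin φ = 0.63505 × sin(95.06°) = 0.63257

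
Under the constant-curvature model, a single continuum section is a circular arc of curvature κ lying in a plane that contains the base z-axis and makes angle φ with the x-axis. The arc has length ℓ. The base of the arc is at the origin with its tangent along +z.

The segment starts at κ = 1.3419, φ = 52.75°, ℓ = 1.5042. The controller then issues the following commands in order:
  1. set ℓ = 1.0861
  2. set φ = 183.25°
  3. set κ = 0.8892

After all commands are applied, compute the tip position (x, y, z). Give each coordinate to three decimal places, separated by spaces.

-0.484 -0.027 0.925

initial: κ=1.3419, φ=52.75°, ℓ=1.5042
cmd 1: set ℓ=1.0861 → (κ,φ,ℓ)=(1.3419,52.75°,1.0861) → tip=(0.4000,0.5261,0.7404)
cmd 2: set φ=183.25° → (κ,φ,ℓ)=(1.3419,183.25°,1.0861) → tip=(-0.6599,-0.0375,0.7404)
cmd 3: set κ=0.8892 → (κ,φ,ℓ)=(0.8892,183.25°,1.0861) → tip=(-0.4842,-0.0275,0.9250)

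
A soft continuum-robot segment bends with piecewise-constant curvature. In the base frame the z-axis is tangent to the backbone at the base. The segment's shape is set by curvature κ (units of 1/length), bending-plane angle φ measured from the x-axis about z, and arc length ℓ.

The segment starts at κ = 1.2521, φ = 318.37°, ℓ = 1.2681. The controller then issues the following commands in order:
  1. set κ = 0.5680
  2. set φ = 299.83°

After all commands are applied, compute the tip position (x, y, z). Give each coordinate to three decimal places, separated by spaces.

initial: κ=1.2521, φ=318.37°, ℓ=1.2681
cmd 1: set κ=0.5680 → (κ,φ,ℓ)=(0.5680,318.37°,1.2681) → tip=(0.3269,-0.2905,1.1613)
cmd 2: set φ=299.83° → (κ,φ,ℓ)=(0.5680,299.83°,1.2681) → tip=(0.2175,-0.3793,1.1613)

0.218 -0.379 1.161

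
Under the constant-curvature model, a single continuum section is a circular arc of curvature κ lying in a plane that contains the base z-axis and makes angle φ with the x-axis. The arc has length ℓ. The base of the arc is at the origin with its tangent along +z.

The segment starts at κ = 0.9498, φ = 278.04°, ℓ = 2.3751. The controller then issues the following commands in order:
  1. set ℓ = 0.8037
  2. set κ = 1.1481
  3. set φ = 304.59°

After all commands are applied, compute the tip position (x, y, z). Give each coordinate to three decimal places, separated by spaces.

initial: κ=0.9498, φ=278.04°, ℓ=2.3751
cmd 1: set ℓ=0.8037 → (κ,φ,ℓ)=(0.9498,278.04°,0.8037) → tip=(0.0409,-0.2893,0.7279)
cmd 2: set κ=1.1481 → (κ,φ,ℓ)=(1.1481,278.04°,0.8037) → tip=(0.0483,-0.3418,0.6944)
cmd 3: set φ=304.59° → (κ,φ,ℓ)=(1.1481,304.59°,0.8037) → tip=(0.1960,-0.2842,0.6944)

0.196 -0.284 0.694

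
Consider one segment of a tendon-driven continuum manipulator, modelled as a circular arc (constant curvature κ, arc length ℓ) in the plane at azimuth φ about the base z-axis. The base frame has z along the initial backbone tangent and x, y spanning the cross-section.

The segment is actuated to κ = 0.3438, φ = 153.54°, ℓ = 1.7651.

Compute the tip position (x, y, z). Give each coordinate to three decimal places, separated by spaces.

θ = κ·ℓ = 0.3438 × 1.7651 = 0.60684 rad
ρ = (1 − cos θ)/κ = (1 − 0.82145)/0.3438 = 0.51933
z = sin θ / κ = 0.57028/0.3438 = 1.65874
x = ρ cos φ = 0.51933 × cos(153.54°) = -0.46493
y = ρ sin φ = 0.51933 × sin(153.54°) = 0.23140

-0.465 0.231 1.659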